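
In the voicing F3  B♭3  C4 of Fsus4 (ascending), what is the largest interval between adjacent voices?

perfect fourth

Adjacent intervals: F3→B♭3 = perfect fourth; B♭3→C4 = major second.
The largest is F3 to B♭3, a perfect fourth (5 semitones).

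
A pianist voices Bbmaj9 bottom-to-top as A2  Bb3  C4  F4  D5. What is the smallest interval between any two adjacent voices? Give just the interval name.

major second

Adjacent intervals: A2→Bb3 = minor ninth; Bb3→C4 = major second; C4→F4 = perfect fourth; F4→D5 = major sixth.
The smallest is Bb3 to C4, a major second (2 semitones).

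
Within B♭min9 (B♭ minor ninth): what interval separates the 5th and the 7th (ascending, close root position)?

minor 3rd

B♭min9 (B♭ minor ninth) is spelled B♭-D♭-F-A♭-C.
5th = F; 7th = A♭.
3 letter names make it a third; at 3 semitones (a half step narrower than major) the quality is minor.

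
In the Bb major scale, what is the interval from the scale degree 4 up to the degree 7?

augmented fourth

The scale runs Bb C D Eb F G A.
The scale degree 4 is Eb and the degree 7 is A.
4 letter names make it a fourth; at 6 semitones (a half step wider than perfect) the quality is augmented.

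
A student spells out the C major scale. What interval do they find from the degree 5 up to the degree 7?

M3

The scale runs C D E F G A B.
That puts G below B.
G up to B spans 3 letter names and 4 semitones — a major third.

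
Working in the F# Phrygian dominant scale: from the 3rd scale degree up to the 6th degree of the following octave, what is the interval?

F# phrygian dominant: F# G A# B C# D E.
That puts A# below D.
11 letter names make it an eleventh; at 16 semitones (a half step narrower than perfect) the quality is diminished.

diminished 11th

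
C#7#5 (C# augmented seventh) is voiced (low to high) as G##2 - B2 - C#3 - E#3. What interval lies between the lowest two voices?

diminished third

Those voices are G##2 and B2.
3 letter names make it a third; at 2 semitones (a whole step narrower than major) the quality is diminished.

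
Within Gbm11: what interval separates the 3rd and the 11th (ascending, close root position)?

major 9th

The chord tones of Gbm11 (Gb minor eleventh) are Gb Bbb Db Fb Ab Cb.
So we need the interval from Bbb up to Cb.
Counting 9 letters and 14 half steps from Bbb gives a major ninth.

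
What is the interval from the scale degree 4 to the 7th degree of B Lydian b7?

The scale runs B C♯ D♯ E♯ F♯ G♯ A.
So we need the interval from E♯ up to A.
E♯ up to A is 4 semitones, a half step narrower than a perfect fourth, so the interval is diminished.

diminished fourth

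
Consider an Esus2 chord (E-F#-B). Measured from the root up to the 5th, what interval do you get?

So we need the interval from E up to B.
From E to B is 7 semitones, exactly the perfect fifth.

perfect fifth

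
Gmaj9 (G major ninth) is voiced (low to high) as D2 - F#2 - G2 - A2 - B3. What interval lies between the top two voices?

Those voices are A2 and B3.
A up to B spans 9 letter names and 14 semitones — a major ninth.

major 9th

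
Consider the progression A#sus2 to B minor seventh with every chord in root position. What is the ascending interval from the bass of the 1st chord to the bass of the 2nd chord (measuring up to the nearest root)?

The roots are A# and B.
A# up to B is 1 semitone, a half step narrower than a major second, so the interval is minor.

minor second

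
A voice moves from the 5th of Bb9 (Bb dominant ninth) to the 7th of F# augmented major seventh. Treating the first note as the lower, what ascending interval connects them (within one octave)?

The 5th of Bb9 (Bb dominant ninth) is F; the 7th of F# augmented major seventh is E#.
From F to E#: 12 semitones over a seventh = augmented.

A7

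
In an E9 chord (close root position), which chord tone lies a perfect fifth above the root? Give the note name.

B

E9 is spelled E-G#-B-D-F#.
The root is E. A perfect fifth above E is B.
B is the chord's 5th.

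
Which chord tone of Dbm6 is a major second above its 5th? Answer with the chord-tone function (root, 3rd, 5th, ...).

6th

The chord tones of Db minor sixth are Db–Fb–Ab–Bb.
The 5th is Ab. A major second above Ab is Bb.
Bb is the chord's 6th.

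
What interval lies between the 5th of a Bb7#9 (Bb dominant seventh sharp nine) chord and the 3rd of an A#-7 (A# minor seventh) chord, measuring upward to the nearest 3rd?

augmented fifth

The 5th of Bb7#9 (Bb dominant seventh sharp nine) is F; the 3rd of A#-7 (A# minor seventh) is C#.
5 letter names make it a fifth; at 8 semitones (a half step wider than perfect) the quality is augmented.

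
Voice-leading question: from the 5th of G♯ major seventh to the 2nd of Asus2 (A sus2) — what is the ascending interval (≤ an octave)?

G♯ major seventh has D♯ as its 5th, and Asus2 (A sus2) has B as its 2nd.
D♯ up to B is 8 semitones, a half step narrower than a major sixth, so the interval is minor.

minor sixth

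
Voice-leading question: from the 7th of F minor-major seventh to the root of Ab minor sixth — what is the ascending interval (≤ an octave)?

diminished fourth

The 7th of F minor-major seventh is E; the root of Ab minor sixth is Ab.
From E to Ab: 4 semitones over a fourth = diminished.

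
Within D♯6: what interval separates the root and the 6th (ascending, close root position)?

M6

D♯6 (D♯ major sixth) is spelled D♯, F𝄪, A♯, B♯.
So we need the interval from D♯ up to B♯.
D♯ up to B♯ spans 6 letter names and 9 semitones — a major sixth.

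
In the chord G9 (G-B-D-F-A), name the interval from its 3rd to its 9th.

So we need the interval from B up to A.
From B to A: 10 semitones over a seventh = minor.

minor seventh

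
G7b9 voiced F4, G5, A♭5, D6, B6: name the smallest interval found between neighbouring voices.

m2

Adjacent intervals: F4→G5 = major ninth; G5→A♭5 = minor second; A♭5→D6 = augmented fourth; D6→B6 = major sixth.
The smallest is G5 to A♭5, a minor second (1 semitone).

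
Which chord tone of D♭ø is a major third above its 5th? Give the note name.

Cb

Spelling the chord: D♭-F♭-A𝄫-C♭.
The 5th is A𝄫. A major third above A𝄫 is C♭.
C♭ is the chord's 7th.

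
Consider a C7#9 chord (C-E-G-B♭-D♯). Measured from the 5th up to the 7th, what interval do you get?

That puts G below B♭.
3 letter names make it a third; at 3 semitones (a half step narrower than major) the quality is minor.

minor third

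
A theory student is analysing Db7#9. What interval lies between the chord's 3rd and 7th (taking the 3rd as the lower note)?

The chord tones of Db7#9 are Db-F-Ab-Cb-E.
So we need the interval from F up to Cb.
F up to Cb is 6 semitones, a half step narrower than a perfect fifth, so the interval is diminished.

diminished fifth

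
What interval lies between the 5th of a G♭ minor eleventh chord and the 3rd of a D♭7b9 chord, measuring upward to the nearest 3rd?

The 5th of G♭ minor eleventh is D♭; the 3rd of D♭7b9 is F.
Counting 3 letters and 4 half steps from D♭ gives a major third.

M3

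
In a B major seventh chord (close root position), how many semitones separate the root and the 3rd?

4

BΔ7: B D♯ F♯ A♯.
B to D♯ is a major third: 4 semitones.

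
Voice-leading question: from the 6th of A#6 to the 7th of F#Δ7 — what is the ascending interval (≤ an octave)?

A#6 has F## as its 6th, and F#Δ7 has E# as its 7th.
7 letter names make it a seventh; at 10 semitones (a half step narrower than major) the quality is minor.

minor seventh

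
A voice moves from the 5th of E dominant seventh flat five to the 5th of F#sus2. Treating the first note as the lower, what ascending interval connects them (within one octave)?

A2

E dominant seventh flat five has Bb as its 5th, and F#sus2 has C# as its 5th.
From Bb to C#: 3 semitones over a second = augmented.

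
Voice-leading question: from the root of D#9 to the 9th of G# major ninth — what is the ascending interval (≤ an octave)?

perfect fifth

D#9 has D# as its root, and G# major ninth has A# as its 9th.
D# up to A# spans 5 letter names and 7 semitones — a perfect fifth.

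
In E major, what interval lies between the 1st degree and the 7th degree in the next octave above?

Spelling E major: E F# G# A B C# D#.
That puts E below D#.
Counting 14 letters and 23 half steps from E gives a major fourteenth.

M14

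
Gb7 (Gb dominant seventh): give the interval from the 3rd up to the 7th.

The chord tones of Gb7 are Gb–Bb–Db–Fb.
3rd = Bb; 7th = Fb.
From Bb to Fb: 6 semitones over a fifth = diminished.
That tritone between 3rd and 7th is what gives the dominant seventh its pull toward resolution.

diminished 5th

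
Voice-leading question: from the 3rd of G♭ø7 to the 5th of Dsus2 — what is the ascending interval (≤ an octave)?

G♭ø7 has B𝄫 as its 3rd, and Dsus2 has A as its 5th.
7 letter names make it a seventh; at 12 semitones (a half step wider than major) the quality is augmented.

augmented seventh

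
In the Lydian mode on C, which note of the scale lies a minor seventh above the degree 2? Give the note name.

C

The scale is C D E F# G A B.
The degree 2 is D; a minor seventh above that is C — scale degree 1.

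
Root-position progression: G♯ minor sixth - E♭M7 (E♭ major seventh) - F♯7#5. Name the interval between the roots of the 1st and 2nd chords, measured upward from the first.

d6

The roots are G♯ and E♭.
From G♯ to E♭: 7 semitones over a sixth = diminished.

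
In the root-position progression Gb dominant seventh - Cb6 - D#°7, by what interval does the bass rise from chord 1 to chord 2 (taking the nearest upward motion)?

perfect fourth

The roots are Gb and Cb.
Counting 4 letters and 5 half steps from Gb gives a perfect fourth.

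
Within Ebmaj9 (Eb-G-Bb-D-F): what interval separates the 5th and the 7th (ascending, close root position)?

That puts Bb below D.
Bb up to D spans 3 letter names and 4 semitones — a major third.

M3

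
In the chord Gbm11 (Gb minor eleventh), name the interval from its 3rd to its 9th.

The chord tones of Gbm11 (Gb minor eleventh) are Gb-Bbb-Db-Fb-Ab-Cb.
So we need the interval from Bbb up to Ab.
From Bbb to Ab is 11 semitones, exactly the major seventh.

major 7th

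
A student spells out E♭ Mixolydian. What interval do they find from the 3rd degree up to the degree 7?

The scale runs E♭ F G A♭ B♭ C D♭.
3rd degree = G; 7th degree = D♭.
From G to D♭: 6 semitones over a fifth = diminished.

diminished fifth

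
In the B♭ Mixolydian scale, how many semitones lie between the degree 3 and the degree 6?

5

The scale is B♭ C D E♭ F G A♭.
D up to G is a perfect fourth — 5 semitones.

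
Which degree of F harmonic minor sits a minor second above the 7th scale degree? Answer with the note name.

The scale is F G Ab Bb C Db E.
The 7th scale degree is E; a minor second above that is F — scale degree 1.

F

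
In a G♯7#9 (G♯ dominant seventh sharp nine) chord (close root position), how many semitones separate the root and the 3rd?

G♯7#9 is spelled G♯, B♯, D♯, F♯, A𝄪.
G♯ to B♯ is a major third: 4 semitones.

4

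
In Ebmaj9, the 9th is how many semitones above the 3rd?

Ebmaj9 is spelled Eb G Bb D F.
G to F is a minor seventh: 10 semitones.

10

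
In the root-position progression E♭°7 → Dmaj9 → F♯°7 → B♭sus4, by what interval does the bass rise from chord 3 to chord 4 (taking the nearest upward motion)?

diminished fourth

The roots are F♯ and B♭.
4 letter names make it a fourth; at 4 semitones (a half step narrower than perfect) the quality is diminished.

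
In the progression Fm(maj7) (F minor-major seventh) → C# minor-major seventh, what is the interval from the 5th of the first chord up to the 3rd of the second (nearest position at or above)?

major third

Fm(maj7) (F minor-major seventh) has C as its 5th, and C# minor-major seventh has E as its 3rd.
From C to E is 4 semitones, exactly the major third.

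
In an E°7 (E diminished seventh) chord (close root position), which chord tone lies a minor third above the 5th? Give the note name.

The chord tones of Edim7 are E–G–B♭–D♭.
The 5th is B♭. A minor third above B♭ is D♭.
D♭ is the chord's 7th.

Db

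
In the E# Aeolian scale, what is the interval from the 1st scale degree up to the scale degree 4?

E# natural minor: E# F## G# A# B# C# D#.
The 1st scale degree is E# and the degree 4 is A#.
Counting 4 letters and 5 half steps from E# gives a perfect fourth.

perfect fourth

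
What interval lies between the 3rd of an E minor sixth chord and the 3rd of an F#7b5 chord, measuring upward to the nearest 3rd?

augmented 2nd

The 3rd of E minor sixth is G; the 3rd of F#7b5 is A#.
From G to A#: 3 semitones over a second = augmented.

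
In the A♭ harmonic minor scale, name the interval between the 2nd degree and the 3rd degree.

minor second

A♭ harmonic minor: A♭ B♭ C♭ D♭ E♭ F♭ G.
2nd degree = B♭; degree 3 = C♭.
2 letter names make it a second; at 1 semitone (a half step narrower than major) the quality is minor.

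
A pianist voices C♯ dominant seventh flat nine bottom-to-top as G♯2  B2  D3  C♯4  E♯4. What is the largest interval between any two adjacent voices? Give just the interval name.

Adjacent intervals: G♯2→B2 = minor third; B2→D3 = minor third; D3→C♯4 = major seventh; C♯4→E♯4 = major third.
The largest is D3 to C♯4, a major seventh (11 semitones).

major seventh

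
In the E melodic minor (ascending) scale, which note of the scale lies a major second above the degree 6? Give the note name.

D#

The scale is E F♯ G A B C♯ D♯.
The degree 6 is C♯; a major second above that is D♯ — scale degree 7.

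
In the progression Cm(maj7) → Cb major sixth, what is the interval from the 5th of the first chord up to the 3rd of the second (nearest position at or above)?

m6

The 5th of Cm(maj7) is G; the 3rd of Cb major sixth is Eb.
G up to Eb is 8 semitones, a half step narrower than a major sixth, so the interval is minor.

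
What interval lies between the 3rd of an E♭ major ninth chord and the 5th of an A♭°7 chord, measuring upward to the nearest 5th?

E♭ major ninth has G as its 3rd, and A♭°7 has E𝄫 as its 5th.
6 letter names make it a sixth; at 7 semitones (a whole step narrower than major) the quality is diminished.

diminished 6th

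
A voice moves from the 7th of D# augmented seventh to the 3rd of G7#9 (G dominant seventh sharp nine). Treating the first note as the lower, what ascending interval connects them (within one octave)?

D# augmented seventh has C# as its 7th, and G7#9 (G dominant seventh sharp nine) has B as its 3rd.
7 letter names make it a seventh; at 10 semitones (a half step narrower than major) the quality is minor.

minor 7th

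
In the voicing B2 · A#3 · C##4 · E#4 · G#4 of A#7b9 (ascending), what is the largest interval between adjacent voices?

Adjacent intervals: B2→A#3 = major seventh; A#3→C##4 = major third; C##4→E#4 = minor third; E#4→G#4 = minor third.
The largest is B2 to A#3, a major seventh (11 semitones).

major seventh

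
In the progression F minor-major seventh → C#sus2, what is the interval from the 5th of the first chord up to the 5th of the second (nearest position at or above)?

augmented 5th

The 5th of F minor-major seventh is C; the 5th of C#sus2 is G#.
5 letter names make it a fifth; at 8 semitones (a half step wider than perfect) the quality is augmented.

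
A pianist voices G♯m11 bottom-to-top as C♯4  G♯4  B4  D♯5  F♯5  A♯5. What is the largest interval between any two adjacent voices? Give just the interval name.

Adjacent intervals: C♯4→G♯4 = perfect fifth; G♯4→B4 = minor third; B4→D♯5 = major third; D♯5→F♯5 = minor third; F♯5→A♯5 = major third.
The largest is C♯4 to G♯4, a perfect fifth (7 semitones).

perfect 5th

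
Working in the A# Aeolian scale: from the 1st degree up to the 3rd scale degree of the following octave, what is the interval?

minor tenth

Spelling the A# Aeolian scale: A# B# C# D# E# F# G#.
1st degree = A#; scale degree 3 (up an octave) = C#.
10 letter names make it a tenth; at 15 semitones (a half step narrower than major) the quality is minor.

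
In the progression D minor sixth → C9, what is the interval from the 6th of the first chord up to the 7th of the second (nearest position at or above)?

The 6th of D minor sixth is B; the 7th of C9 is Bb.
8 letter names make it an octave; at 11 semitones (a half step narrower than perfect) the quality is diminished.

d8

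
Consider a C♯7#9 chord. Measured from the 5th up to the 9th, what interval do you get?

augmented 5th

C♯7#9: C♯, E♯, G♯, B, D𝄪.
So we need the interval from G♯ up to D𝄪.
From G♯ to D𝄪: 8 semitones over a fifth = augmented.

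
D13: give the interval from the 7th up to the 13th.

The chord tones of D13 are D–F#–A–C–E–B.
The 7th is C and the 13th is B.
Counting 7 letters and 11 half steps from C gives a major seventh.

M7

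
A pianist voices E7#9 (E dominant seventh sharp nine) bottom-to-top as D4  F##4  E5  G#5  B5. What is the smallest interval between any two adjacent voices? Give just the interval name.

minor 3rd

Adjacent intervals: D4→F##4 = augmented third; F##4→E5 = diminished seventh; E5→G#5 = major third; G#5→B5 = minor third.
The smallest is G#5 to B5, a minor third (3 semitones).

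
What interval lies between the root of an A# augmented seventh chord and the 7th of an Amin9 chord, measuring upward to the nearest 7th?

The root of A# augmented seventh is A#; the 7th of Amin9 is G.
A# up to G is 9 semitones, a whole step narrower than a major seventh, so the interval is diminished.

diminished 7th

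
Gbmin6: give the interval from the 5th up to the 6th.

Gbm6: Gb, Bbb, Db, Eb.
The 5th is Db and the 6th is Eb.
From Db to Eb is 2 semitones, exactly the major second.

major 2nd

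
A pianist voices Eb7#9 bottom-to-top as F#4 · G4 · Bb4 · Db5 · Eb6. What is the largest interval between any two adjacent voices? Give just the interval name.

Adjacent intervals: F#4→G4 = minor second; G4→Bb4 = minor third; Bb4→Db5 = minor third; Db5→Eb6 = major ninth.
The largest is Db5 to Eb6, a major ninth (14 semitones).

major ninth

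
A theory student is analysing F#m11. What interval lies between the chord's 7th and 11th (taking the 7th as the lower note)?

perfect 5th

Spelling the chord: F#-A-C#-E-G#-B.
So we need the interval from E up to B.
E up to B spans 5 letter names and 7 semitones — a perfect fifth.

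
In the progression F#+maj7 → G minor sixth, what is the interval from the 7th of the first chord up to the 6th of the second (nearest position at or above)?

diminished octave

F#+maj7 has E# as its 7th, and G minor sixth has E as its 6th.
E# up to E is 11 semitones, a half step narrower than a perfect octave, so the interval is diminished.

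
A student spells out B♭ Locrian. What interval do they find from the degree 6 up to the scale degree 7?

The scale runs B♭ C♭ D♭ E♭ F♭ G♭ A♭.
So we need the interval from G♭ up to A♭.
Counting 2 letters and 2 half steps from G♭ gives a major second.

major 2nd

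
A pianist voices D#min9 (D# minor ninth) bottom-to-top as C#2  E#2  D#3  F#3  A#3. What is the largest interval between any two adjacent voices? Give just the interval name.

Adjacent intervals: C#2→E#2 = major third; E#2→D#3 = minor seventh; D#3→F#3 = minor third; F#3→A#3 = major third.
The largest is E#2 to D#3, a minor seventh (10 semitones).

minor 7th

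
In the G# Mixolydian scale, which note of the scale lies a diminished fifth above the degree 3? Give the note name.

The scale is G# A# B# C# D# E# F#.
The degree 3 is B#; a diminished fifth above that is F# — scale degree 7.

F#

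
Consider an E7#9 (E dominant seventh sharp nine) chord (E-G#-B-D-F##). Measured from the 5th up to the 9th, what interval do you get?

That puts B below F##.
5 letter names make it a fifth; at 8 semitones (a half step wider than perfect) the quality is augmented.

augmented fifth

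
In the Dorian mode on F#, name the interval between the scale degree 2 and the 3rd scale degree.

F# dorian: F# G# A B C# D# E.
The scale degree 2 is G# and the 3rd scale degree is A.
2 letter names make it a second; at 1 semitone (a half step narrower than major) the quality is minor.

minor second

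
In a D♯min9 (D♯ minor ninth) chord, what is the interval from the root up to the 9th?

M9

Spelling the chord: D♯-F♯-A♯-C♯-E♯.
The root is D♯ and the 9th is E♯.
D♯ up to E♯ spans 9 letter names and 14 semitones — a major ninth.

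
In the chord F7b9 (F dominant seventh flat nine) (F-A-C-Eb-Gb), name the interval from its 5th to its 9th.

diminished 5th

The 5th is C and the 9th is Gb.
5 letter names make it a fifth; at 6 semitones (a half step narrower than perfect) the quality is diminished.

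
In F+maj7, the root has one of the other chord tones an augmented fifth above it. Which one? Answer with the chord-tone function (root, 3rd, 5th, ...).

F+maj7: F–A–C♯–E.
The root is F. An augmented fifth above F is C♯.
C♯ is the chord's 5th.

5th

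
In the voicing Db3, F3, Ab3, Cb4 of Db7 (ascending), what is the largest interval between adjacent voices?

Adjacent intervals: Db3→F3 = major third; F3→Ab3 = minor third; Ab3→Cb4 = minor third.
The largest is Db3 to F3, a major third (4 semitones).

major third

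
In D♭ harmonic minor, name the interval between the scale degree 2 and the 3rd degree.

minor second

D♭ harmonic minor: D♭ E♭ F♭ G♭ A♭ B𝄫 C.
Scale degree 2 = E♭; 3rd degree = F♭.
E♭ up to F♭ is 1 semitone, a half step narrower than a major second, so the interval is minor.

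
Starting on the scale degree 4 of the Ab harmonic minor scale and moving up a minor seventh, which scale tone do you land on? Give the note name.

The scale is Ab Bb Cb Db Eb Fb G.
The scale degree 4 is Db; a minor seventh above that is Cb — scale degree 3.

Cb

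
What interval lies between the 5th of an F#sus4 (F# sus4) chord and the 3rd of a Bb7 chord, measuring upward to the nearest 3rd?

m2

The 5th of F#sus4 (F# sus4) is C#; the 3rd of Bb7 is D.
2 letter names make it a second; at 1 semitone (a half step narrower than major) the quality is minor.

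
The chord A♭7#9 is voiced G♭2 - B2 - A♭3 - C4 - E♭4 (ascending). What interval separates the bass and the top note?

The outer voices are G♭2 and E♭4.
G♭ up to E♭ spans 13 letter names and 21 semitones — a major thirteenth.

major thirteenth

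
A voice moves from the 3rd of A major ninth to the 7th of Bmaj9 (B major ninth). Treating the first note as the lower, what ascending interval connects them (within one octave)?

A major ninth has C# as its 3rd, and Bmaj9 (B major ninth) has A# as its 7th.
From C# to A# is 9 semitones, exactly the major sixth.

major sixth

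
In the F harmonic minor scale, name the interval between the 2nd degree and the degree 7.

major sixth

The scale runs F G Ab Bb C Db E.
2nd degree = G; scale degree 7 = E.
Counting 6 letters and 9 half steps from G gives a major sixth.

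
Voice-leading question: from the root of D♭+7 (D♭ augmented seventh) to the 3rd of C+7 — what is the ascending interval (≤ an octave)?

The root of D♭+7 (D♭ augmented seventh) is D♭; the 3rd of C+7 is E.
D♭ up to E is 3 semitones, a half step wider than a major second, so the interval is augmented.

A2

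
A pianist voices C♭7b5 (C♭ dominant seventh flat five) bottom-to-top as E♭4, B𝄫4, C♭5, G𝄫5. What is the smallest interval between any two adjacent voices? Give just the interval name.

major second

Adjacent intervals: E♭4→B𝄫4 = diminished fifth; B𝄫4→C♭5 = major second; C♭5→G𝄫5 = diminished fifth.
The smallest is B𝄫4 to C♭5, a major second (2 semitones).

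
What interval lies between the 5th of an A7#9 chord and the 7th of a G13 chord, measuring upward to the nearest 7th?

A7#9 has E as its 5th, and G13 has F as its 7th.
2 letter names make it a second; at 1 semitone (a half step narrower than major) the quality is minor.

minor 2nd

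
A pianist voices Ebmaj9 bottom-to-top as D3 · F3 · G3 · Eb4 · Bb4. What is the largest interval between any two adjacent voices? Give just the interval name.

minor 6th

Adjacent intervals: D3→F3 = minor third; F3→G3 = major second; G3→Eb4 = minor sixth; Eb4→Bb4 = perfect fifth.
The largest is G3 to Eb4, a minor sixth (8 semitones).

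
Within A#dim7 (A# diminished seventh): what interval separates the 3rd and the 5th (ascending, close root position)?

minor 3rd

Spelling the chord: A#–C#–E–G.
That puts C# below E.
3 letter names make it a third; at 3 semitones (a half step narrower than major) the quality is minor.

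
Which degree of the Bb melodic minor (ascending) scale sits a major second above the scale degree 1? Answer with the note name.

The scale is Bb C Db Eb F G A.
The scale degree 1 is Bb; a major second above that is C — scale degree 2.

C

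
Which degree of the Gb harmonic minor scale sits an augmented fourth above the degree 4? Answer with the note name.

F

The scale is Gb Ab Bbb Cb Db Ebb F.
The degree 4 is Cb; an augmented fourth above that is F — scale degree 7.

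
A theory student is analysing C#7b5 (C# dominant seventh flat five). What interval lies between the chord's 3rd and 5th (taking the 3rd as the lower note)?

The chord tones of C# dominant seventh flat five are C# E# G B.
So we need the interval from E# up to G.
E# up to G is 2 semitones, a whole step narrower than a major third, so the interval is diminished.

diminished third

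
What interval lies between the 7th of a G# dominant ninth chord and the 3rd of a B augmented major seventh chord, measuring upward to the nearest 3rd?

major sixth

The 7th of G# dominant ninth is F#; the 3rd of B augmented major seventh is D#.
From F# to D# is 9 semitones, exactly the major sixth.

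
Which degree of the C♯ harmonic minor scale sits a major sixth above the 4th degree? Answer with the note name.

The scale is C♯ D♯ E F♯ G♯ A B♯.
The 4th degree is F♯; a major sixth above that is D♯ — scale degree 2.

D#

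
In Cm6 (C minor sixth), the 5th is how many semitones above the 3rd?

4

Cm6 (C minor sixth): C-Eb-G-A.
Eb to G is a major third: 4 semitones.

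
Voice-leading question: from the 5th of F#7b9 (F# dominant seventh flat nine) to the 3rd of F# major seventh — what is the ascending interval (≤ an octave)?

The 5th of F#7b9 (F# dominant seventh flat nine) is C#; the 3rd of F# major seventh is A#.
From C# to A# is 9 semitones, exactly the major sixth.

M6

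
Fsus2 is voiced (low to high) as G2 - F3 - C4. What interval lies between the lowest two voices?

m7

Those voices are G2 and F3.
G up to F is 10 semitones, a half step narrower than a major seventh, so the interval is minor.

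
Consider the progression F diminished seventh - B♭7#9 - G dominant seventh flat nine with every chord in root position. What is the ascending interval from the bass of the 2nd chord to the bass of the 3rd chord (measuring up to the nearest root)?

major sixth

The roots are B♭ and G.
Counting 6 letters and 9 half steps from B♭ gives a major sixth.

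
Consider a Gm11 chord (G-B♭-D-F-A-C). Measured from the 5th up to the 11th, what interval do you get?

minor seventh

The 5th is D and the 11th is C.
7 letter names make it a seventh; at 10 semitones (a half step narrower than major) the quality is minor.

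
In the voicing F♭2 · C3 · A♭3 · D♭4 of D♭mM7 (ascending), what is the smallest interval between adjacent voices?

Adjacent intervals: F♭2→C3 = augmented fifth; C3→A♭3 = minor sixth; A♭3→D♭4 = perfect fourth.
The smallest is A♭3 to D♭4, a perfect fourth (5 semitones).

perfect 4th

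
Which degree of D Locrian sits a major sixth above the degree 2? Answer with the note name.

C

The scale is D Eb F G Ab Bb C.
The degree 2 is Eb; a major sixth above that is C — scale degree 7.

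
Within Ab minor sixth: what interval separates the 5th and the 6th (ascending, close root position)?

The chord tones of Abm6 are Ab Cb Eb F.
The 5th is Eb and the 6th is F.
Eb up to F spans 2 letter names and 2 semitones — a major second.

major second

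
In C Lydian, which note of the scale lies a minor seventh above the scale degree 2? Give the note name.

The scale is C D E F# G A B.
The scale degree 2 is D; a minor seventh above that is C — scale degree 1.

C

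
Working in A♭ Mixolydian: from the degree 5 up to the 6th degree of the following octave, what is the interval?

The scale runs A♭ B♭ C D♭ E♭ F G♭.
So we need the interval from E♭ up to F.
Counting 9 letters and 14 half steps from E♭ gives a major ninth.

major ninth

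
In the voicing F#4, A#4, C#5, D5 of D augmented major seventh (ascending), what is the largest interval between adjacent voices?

Adjacent intervals: F#4→A#4 = major third; A#4→C#5 = minor third; C#5→D5 = minor second.
The largest is F#4 to A#4, a major third (4 semitones).

major third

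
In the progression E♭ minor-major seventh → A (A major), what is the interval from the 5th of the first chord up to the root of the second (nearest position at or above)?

major 7th

E♭ minor-major seventh has B♭ as its 5th, and A (A major) has A as its root.
From B♭ to A is 11 semitones, exactly the major seventh.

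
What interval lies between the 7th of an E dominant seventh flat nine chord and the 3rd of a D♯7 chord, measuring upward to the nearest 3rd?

The 7th of E dominant seventh flat nine is D; the 3rd of D♯7 is F𝄪.
3 letter names make it a third; at 5 semitones (a half step wider than major) the quality is augmented.

augmented third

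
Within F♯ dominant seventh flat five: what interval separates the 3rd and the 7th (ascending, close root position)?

d5

The chord tones of F♯7b5 (F♯ dominant seventh flat five) are F♯ A♯ C E.
3rd = A♯; 7th = E.
5 letter names make it a fifth; at 6 semitones (a half step narrower than perfect) the quality is diminished.
That tritone between 3rd and 7th is what gives the dominant seventh its pull toward resolution.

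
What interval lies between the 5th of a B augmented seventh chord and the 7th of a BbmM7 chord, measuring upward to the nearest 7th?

diminished third

B augmented seventh has F## as its 5th, and BbmM7 has A as its 7th.
F## up to A is 2 semitones, a whole step narrower than a major third, so the interval is diminished.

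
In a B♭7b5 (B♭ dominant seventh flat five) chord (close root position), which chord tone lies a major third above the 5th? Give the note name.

Ab

B♭7b5 (B♭ dominant seventh flat five): B♭, D, F♭, A♭.
The 5th is F♭. A major third above F♭ is A♭.
A♭ is the chord's 7th.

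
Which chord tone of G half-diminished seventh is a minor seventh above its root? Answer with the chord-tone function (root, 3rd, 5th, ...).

7th

Spelling the chord: G Bb Db F.
The root is G. A minor seventh above G is F.
F is the chord's 7th.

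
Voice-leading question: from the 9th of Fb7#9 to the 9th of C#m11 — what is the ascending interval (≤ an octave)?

augmented fifth

Fb7#9 has G as its 9th, and C#m11 has D# as its 9th.
G up to D# is 8 semitones, a half step wider than a perfect fifth, so the interval is augmented.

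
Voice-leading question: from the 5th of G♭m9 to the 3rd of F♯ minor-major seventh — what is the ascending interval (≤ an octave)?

augmented fifth

G♭m9 has D♭ as its 5th, and F♯ minor-major seventh has A as its 3rd.
5 letter names make it a fifth; at 8 semitones (a half step wider than perfect) the quality is augmented.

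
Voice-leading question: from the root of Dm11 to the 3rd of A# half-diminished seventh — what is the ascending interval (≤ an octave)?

Dm11 has D as its root, and A# half-diminished seventh has C# as its 3rd.
D up to C# spans 7 letter names and 11 semitones — a major seventh.

major 7th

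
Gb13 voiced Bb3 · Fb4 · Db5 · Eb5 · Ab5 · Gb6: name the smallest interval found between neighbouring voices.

Adjacent intervals: Bb3→Fb4 = diminished fifth; Fb4→Db5 = major sixth; Db5→Eb5 = major second; Eb5→Ab5 = perfect fourth; Ab5→Gb6 = minor seventh.
The smallest is Db5 to Eb5, a major second (2 semitones).

major second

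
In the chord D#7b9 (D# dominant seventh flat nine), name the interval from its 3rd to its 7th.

diminished fifth

The chord tones of D#7b9 are D#-F##-A#-C#-E.
3rd = F##; 7th = C#.
5 letter names make it a fifth; at 6 semitones (a half step narrower than perfect) the quality is diminished.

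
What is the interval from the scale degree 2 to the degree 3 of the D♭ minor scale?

minor 2nd

The scale runs D♭ E♭ F♭ G♭ A♭ B𝄫 C♭.
Scale degree 2 = E♭; 3rd degree = F♭.
E♭ up to F♭ is 1 semitone, a half step narrower than a major second, so the interval is minor.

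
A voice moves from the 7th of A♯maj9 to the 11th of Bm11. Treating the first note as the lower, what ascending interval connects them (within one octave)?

The 7th of A♯maj9 is G𝄪; the 11th of Bm11 is E.
From G𝄪 to E: 7 semitones over a sixth = diminished.

diminished 6th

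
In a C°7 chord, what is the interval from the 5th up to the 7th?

C diminished seventh: C-E♭-G♭-B𝄫.
The 5th is G♭ and the 7th is B𝄫.
3 letter names make it a third; at 3 semitones (a half step narrower than major) the quality is minor.

minor third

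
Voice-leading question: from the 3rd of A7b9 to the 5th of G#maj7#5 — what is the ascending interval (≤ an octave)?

A2

A7b9 has C# as its 3rd, and G#maj7#5 has D## as its 5th.
From C# to D##: 3 semitones over a second = augmented.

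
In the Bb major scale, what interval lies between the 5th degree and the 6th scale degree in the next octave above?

major ninth

Bb major: Bb C D Eb F G A.
5th degree = F; 6th degree (up an octave) = G.
From F to G is 14 semitones, exactly the major ninth.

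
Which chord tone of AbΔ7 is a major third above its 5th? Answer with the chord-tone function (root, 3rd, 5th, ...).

AbM7 (Ab major seventh): Ab C Eb G.
The 5th is Eb. A major third above Eb is G.
G is the chord's 7th.

7th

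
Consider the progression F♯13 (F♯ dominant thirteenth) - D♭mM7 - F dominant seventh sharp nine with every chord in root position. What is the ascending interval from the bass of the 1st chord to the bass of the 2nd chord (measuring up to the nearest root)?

diminished 6th

The roots are F♯ and D♭.
From F♯ to D♭: 7 semitones over a sixth = diminished.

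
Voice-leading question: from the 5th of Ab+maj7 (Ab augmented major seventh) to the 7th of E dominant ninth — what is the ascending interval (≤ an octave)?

m7

Ab+maj7 (Ab augmented major seventh) has E as its 5th, and E dominant ninth has D as its 7th.
From E to D: 10 semitones over a seventh = minor.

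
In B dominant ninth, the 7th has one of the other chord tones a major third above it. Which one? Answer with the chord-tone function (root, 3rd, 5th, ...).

9th

B9 is spelled B-D#-F#-A-C#.
The 7th is A. A major third above A is C#.
C# is the chord's 9th.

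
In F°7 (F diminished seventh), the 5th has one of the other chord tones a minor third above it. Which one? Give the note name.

Ebb

Fdim7 (F diminished seventh) is spelled F Ab Cb Ebb.
The 5th is Cb. A minor third above Cb is Ebb.
Ebb is the chord's 7th.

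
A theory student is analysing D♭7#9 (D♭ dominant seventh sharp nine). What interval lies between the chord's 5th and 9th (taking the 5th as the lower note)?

augmented fifth

D♭ dominant seventh sharp nine: D♭, F, A♭, C♭, E.
That puts A♭ below E.
From A♭ to E: 8 semitones over a fifth = augmented.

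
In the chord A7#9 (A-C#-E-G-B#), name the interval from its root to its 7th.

minor seventh

Root = A; 7th = G.
From A to G: 10 semitones over a seventh = minor.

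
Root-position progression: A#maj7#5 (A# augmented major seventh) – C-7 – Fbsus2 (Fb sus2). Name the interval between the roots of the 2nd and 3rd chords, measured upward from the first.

The roots are C and Fb.
C up to Fb is 4 semitones, a half step narrower than a perfect fourth, so the interval is diminished.

d4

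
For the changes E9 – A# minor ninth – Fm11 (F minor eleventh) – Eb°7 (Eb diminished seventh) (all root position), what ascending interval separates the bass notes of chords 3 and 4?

m7

The roots are F and Eb.
7 letter names make it a seventh; at 10 semitones (a half step narrower than major) the quality is minor.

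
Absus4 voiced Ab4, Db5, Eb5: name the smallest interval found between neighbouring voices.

Adjacent intervals: Ab4→Db5 = perfect fourth; Db5→Eb5 = major second.
The smallest is Db5 to Eb5, a major second (2 semitones).

M2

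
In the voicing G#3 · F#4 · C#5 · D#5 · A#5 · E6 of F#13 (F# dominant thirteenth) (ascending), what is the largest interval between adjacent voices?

Adjacent intervals: G#3→F#4 = minor seventh; F#4→C#5 = perfect fifth; C#5→D#5 = major second; D#5→A#5 = perfect fifth; A#5→E6 = diminished fifth.
The largest is G#3 to F#4, a minor seventh (10 semitones).

m7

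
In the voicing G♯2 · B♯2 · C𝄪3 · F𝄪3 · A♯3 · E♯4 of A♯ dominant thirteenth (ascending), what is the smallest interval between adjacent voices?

M2

Adjacent intervals: G♯2→B♯2 = major third; B♯2→C𝄪3 = major second; C𝄪3→F𝄪3 = perfect fourth; F𝄪3→A♯3 = minor third; A♯3→E♯4 = perfect fifth.
The smallest is B♯2 to C𝄪3, a major second (2 semitones).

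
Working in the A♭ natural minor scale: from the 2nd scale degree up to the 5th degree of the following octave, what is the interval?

perfect eleventh

The scale runs A♭ B♭ C♭ D♭ E♭ F♭ G♭.
2nd scale degree = B♭; 5th degree (up an octave) = E♭.
Counting 11 letters and 17 half steps from B♭ gives a perfect eleventh.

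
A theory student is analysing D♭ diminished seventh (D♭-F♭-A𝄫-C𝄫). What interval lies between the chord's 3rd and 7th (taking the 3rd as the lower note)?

diminished fifth

So we need the interval from F♭ up to C𝄫.
5 letter names make it a fifth; at 6 semitones (a half step narrower than perfect) the quality is diminished.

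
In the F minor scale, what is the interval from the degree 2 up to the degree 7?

F natural minor: F G A♭ B♭ C D♭ E♭.
The degree 2 is G and the 7th degree is E♭.
6 letter names make it a sixth; at 8 semitones (a half step narrower than major) the quality is minor.

minor sixth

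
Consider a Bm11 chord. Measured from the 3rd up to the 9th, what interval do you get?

M7

Bm11: B–D–F#–A–C#–E.
The 3rd is D and the 9th is C#.
D up to C# spans 7 letter names and 11 semitones — a major seventh.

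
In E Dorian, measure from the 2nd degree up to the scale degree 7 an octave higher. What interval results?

minor thirteenth

The scale runs E F♯ G A B C♯ D.
The 2nd degree is F♯ and the 7th degree (up an octave) is D.
F♯ up to D is 20 semitones, a half step narrower than a major thirteenth, so the interval is minor.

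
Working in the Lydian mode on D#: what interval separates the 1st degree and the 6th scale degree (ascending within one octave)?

major sixth

Spelling the Lydian mode on D#: D# E# F## G## A# B# C##.
The 1st degree is D# and the degree 6 is B#.
From D# to B# is 9 semitones, exactly the major sixth.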